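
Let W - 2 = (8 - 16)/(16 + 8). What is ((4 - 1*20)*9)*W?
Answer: -240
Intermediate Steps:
W = 5/3 (W = 2 + (8 - 16)/(16 + 8) = 2 - 8/24 = 2 - 8*1/24 = 2 - ⅓ = 5/3 ≈ 1.6667)
((4 - 1*20)*9)*W = ((4 - 1*20)*9)*(5/3) = ((4 - 20)*9)*(5/3) = -16*9*(5/3) = -144*5/3 = -240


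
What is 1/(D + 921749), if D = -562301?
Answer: 1/359448 ≈ 2.7820e-6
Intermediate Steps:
1/(D + 921749) = 1/(-562301 + 921749) = 1/359448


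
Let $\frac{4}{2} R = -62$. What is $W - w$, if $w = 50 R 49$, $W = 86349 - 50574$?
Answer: $111725$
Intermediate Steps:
$R = -31$ ($R = \frac{1}{2} \left(-62\right) = -31$)
$W = 35775$
$w = -75950$ ($w = 50 \left(-31\right) 49 = \left(-1550\right) 49 = -75950$)
$W - w = 35775 - -75950 = 35775 + 75950 = 111725$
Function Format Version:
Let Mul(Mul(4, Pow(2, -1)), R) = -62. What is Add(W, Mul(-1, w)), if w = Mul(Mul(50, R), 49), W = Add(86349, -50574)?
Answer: 111725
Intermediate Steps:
R = -31 (R = Mul(Rational(1, 2), -62) = -31)
W = 35775
w = -75950 (w = Mul(Mul(50, -31), 49) = Mul(-1550, 49) = -75950)
Add(W, Mul(-1, w)) = Add(35775, Mul(-1, -75950)) = Add(35775, 75950) = 111725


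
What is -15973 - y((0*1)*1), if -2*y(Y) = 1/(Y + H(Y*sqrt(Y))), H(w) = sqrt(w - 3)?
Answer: -15973 - I*sqrt(3)/6 ≈ -15973.0 - 0.28868*I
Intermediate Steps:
H(w) = sqrt(-3 + w)
y(Y) = -1/(2*(Y + sqrt(-3 + Y**(3/2)))) (y(Y) = -1/(2*(Y + sqrt(-3 + Y*sqrt(Y)))) = -1/(2*(Y + sqrt(-3 + Y**(3/2)))))
-15973 - y((0*1)*1) = -15973 - (-1)/(2*((0*1)*1) + 2*sqrt(-3 + ((0*1)*1)**(3/2))) = -15973 - (-1)/(2*(0*1) + 2*sqrt(-3 + (0*1)**(3/2))) = -15973 - (-1)/(2*0 + 2*sqrt(-3 + 0**(3/2))) = -15973 - (-1)/(0 + 2*sqrt(-3 + 0)) = -15973 - (-1)/(0 + 2*sqrt(-3)) = -15973 - (-1)/(0 + 2*(I*sqrt(3))) = -15973 - (-1)/(0 + 2*I*sqrt(3)) = -15973 - (-1)/(2*I*sqrt(3)) = -15973 - (-1)*(-I*sqrt(3)/6) = -15973 - I*sqrt(3)/6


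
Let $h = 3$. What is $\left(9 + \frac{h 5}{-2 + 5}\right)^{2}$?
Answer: $196$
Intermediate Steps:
$\left(9 + \frac{h 5}{-2 + 5}\right)^{2} = \left(9 + \frac{3 \cdot 5}{-2 + 5}\right)^{2} = \left(9 + \frac{15}{3}\right)^{2} = \left(9 + 15 \cdot \frac{1}{3}\right)^{2} = \left(9 + 5\right)^{2} = 14^{2} = 196$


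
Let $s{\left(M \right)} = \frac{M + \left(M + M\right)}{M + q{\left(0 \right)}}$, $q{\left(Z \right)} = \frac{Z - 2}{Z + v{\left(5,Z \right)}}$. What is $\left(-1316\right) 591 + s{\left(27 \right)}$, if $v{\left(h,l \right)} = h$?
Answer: $- \frac{103441143}{133} \approx -7.7775 \cdot 10^{5}$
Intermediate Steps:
$q{\left(Z \right)} = \frac{-2 + Z}{5 + Z}$ ($q{\left(Z \right)} = \frac{Z - 2}{Z + 5} = \frac{-2 + Z}{5 + Z}$)
$s{\left(M \right)} = \frac{3 M}{- \frac{2}{5} + M}$ ($s{\left(M \right)} = \frac{M + \left(M + M\right)}{M + \frac{-2 + 0}{5 + 0}} = \frac{M + 2 M}{M + \frac{1}{5} \left(-2\right)} = \frac{3 M}{M + \frac{1}{5} \left(-2\right)} = \frac{3 M}{M - \frac{2}{5}} = \frac{3 M}{- \frac{2}{5} + M}$)
$\left(-1316\right) 591 + s{\left(27 \right)} = \left(-1316\right) 591 + 15 \cdot 27 \frac{1}{-2 + 5 \cdot 27} = -777756 + 15 \cdot 27 \frac{1}{-2 + 135} = -777756 + 15 \cdot 27 \cdot \frac{1}{133} = -777756 + \frac{405}{133} = - \frac{103441143}{133}$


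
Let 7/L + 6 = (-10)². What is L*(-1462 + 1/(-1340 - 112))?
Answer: -14859775/136488 ≈ -108.87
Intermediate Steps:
L = 7/94 (L = 7/(-6 + (-10)²) = 7/(-6 + 100) = 7/94 ≈ 0.074468)
L*(-1462 + 1/(-1340 - 112)) = 7*(-1462 + 1/(-1340 - 112))/94 = 7*(-1462 + 1/(-1452))/94 = 7*(-1462 - 1/1452)/94 = (7/94)*(-2122825/1452) = -14859775/136488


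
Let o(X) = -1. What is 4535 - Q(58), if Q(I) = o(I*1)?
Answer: 4536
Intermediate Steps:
Q(I) = -1
4535 - Q(58) = 4535 - 1*(-1) = 4535 + 1 = 4536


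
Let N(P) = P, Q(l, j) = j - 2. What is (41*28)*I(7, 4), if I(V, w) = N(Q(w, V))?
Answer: 5740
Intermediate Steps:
Q(l, j) = -2 + j
I(V, w) = -2 + V
(41*28)*I(7, 4) = (41*28)*(-2 + 7) = 1148*5 = 5740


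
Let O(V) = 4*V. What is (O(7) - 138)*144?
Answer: -15840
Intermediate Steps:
(O(7) - 138)*144 = (4*7 - 138)*144 = (28 - 138)*144 = -110*144 = -15840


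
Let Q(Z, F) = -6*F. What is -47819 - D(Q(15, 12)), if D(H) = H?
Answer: -47747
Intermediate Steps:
-47819 - D(Q(15, 12)) = -47819 - (-6)*12 = -47819 - 1*(-72) = -47819 + 72 = -47747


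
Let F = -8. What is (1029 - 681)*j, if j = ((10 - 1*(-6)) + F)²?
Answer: 22272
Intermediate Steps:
j = 64 (j = ((10 - 1*(-6)) - 8)² = ((10 + 6) - 8)² = (16 - 8)² = 8² = 64)
(1029 - 681)*j = (1029 - 681)*64 = 348*64 = 22272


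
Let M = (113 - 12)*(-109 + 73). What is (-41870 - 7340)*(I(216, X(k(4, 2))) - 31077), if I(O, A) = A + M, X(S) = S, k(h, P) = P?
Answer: 1708128310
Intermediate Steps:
M = -3636 (M = 101*(-36) = -3636)
I(O, A) = -3636 + A (I(O, A) = A - 3636 = -3636 + A)
(-41870 - 7340)*(I(216, X(k(4, 2))) - 31077) = (-41870 - 7340)*((-3636 + 2) - 31077) = -49210*(-3634 - 31077) = -49210*(-34711) = 1708128310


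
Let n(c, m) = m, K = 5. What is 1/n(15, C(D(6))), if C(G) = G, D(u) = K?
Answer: 1/5 ≈ 0.20000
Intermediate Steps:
D(u) = 5
1/n(15, C(D(6))) = 1/5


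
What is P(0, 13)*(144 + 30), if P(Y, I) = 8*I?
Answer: 18096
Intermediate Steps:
P(0, 13)*(144 + 30) = (8*13)*(144 + 30) = 104*174 = 18096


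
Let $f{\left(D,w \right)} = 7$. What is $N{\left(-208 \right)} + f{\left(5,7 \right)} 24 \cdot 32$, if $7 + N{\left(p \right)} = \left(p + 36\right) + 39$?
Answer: $5236$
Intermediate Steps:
$N{\left(p \right)} = 68 + p$ ($N{\left(p \right)} = -7 + \left(\left(p + 36\right) + 39\right) = -7 + \left(\left(36 + p\right) + 39\right) = -7 + \left(75 + p\right) = 68 + p$)
$N{\left(-208 \right)} + f{\left(5,7 \right)} 24 \cdot 32 = \left(68 - 208\right) + 7 \cdot 24 \cdot 32 = -140 + 168 \cdot 32 = -140 + 5376 = 5236$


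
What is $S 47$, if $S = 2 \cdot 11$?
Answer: $1034$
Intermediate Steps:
$S = 22$
$S 47 = 22 \cdot 47 = 1034$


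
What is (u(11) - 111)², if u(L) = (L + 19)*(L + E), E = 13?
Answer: 370881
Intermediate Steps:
u(L) = (13 + L)*(19 + L) (u(L) = (L + 19)*(L + 13) = (19 + L)*(13 + L) = (13 + L)*(19 + L))
(u(11) - 111)² = ((247 + 11² + 32*11) - 111)² = ((247 + 121 + 352) - 111)² = (720 - 111)² = 609² = 370881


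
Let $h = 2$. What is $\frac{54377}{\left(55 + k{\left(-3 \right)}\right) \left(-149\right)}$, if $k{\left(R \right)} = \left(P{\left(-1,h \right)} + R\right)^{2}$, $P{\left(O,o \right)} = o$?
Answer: $- \frac{54377}{8344} \approx -6.5169$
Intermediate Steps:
$k{\left(R \right)} = \left(2 + R\right)^{2}$
$\frac{54377}{\left(55 + k{\left(-3 \right)}\right) \left(-149\right)} = \frac{54377}{\left(55 + \left(2 - 3\right)^{2}\right) \left(-149\right)} = \frac{54377}{\left(55 + \left(-1\right)^{2}\right) \left(-149\right)} = \frac{54377}{\left(55 + 1\right) \left(-149\right)} = \frac{54377}{56 \left(-149\right)} = \frac{54377}{-8344} = 54377 \left(- \frac{1}{8344}\right) = - \frac{54377}{8344}$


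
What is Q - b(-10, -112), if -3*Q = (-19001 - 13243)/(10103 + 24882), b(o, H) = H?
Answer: 3929068/34985 ≈ 112.31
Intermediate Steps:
Q = 10748/34985 (Q = -(-19001 - 13243)/(3*(10103 + 24882)) = -(-10748)/34985 = -⅓*(-32244/34985) = 10748/34985 ≈ 0.30722)
Q - b(-10, -112) = 10748/34985 - 1*(-112) = 10748/34985 + 112 = 3929068/34985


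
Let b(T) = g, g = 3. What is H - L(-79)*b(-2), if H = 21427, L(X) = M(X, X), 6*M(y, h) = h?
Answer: 42933/2 ≈ 21467.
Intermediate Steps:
M(y, h) = h/6
b(T) = 3
L(X) = X/6
H - L(-79)*b(-2) = 21427 - (1/6)*(-79)*3 = 21427 - (-79)*3/6 = 21427 - 1*(-79/2) = 21427 + 79/2 = 42933/2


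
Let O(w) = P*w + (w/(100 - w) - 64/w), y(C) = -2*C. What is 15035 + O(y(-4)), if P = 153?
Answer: 373775/23 ≈ 16251.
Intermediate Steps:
O(w) = -64/w + 153*w + w/(100 - w) (O(w) = 153*w + (w/(100 - w) - 64/w) = 153*w + (-64/w + w/(100 - w)) = -64/w + 153*w + w/(100 - w))
15035 + O(y(-4)) = 15035 + (6400 - 15301*(-2*(-4))**2 - (-128)*(-4) + 153*(-2*(-4))**3)/(((-2*(-4)))*(-100 - 2*(-4))) = 15035 + (6400 - 15301*8**2 - 64*8 + 153*8**3)/(8*(-100 + 8)) = 15035 + (1/8)*(6400 - 15301*64 - 512 + 153*512)/(-92) = 15035 + (1/8)*(-1/92)*(6400 - 979264 - 512 + 78336) = 15035 + (1/8)*(-1/92)*(-895040) = 15035 + 27970/23 = 373775/23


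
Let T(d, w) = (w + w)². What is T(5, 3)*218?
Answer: 7848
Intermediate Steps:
T(d, w) = 4*w² (T(d, w) = (2*w)² = 4*w²)
T(5, 3)*218 = (4*3²)*218 = (4*9)*218 = 36*218 = 7848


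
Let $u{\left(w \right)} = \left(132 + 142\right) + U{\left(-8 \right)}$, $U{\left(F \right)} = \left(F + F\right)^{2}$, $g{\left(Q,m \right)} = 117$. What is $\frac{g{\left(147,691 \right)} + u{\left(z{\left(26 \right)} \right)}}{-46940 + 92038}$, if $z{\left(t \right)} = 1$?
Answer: $\frac{647}{45098} \approx 0.014347$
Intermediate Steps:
$U{\left(F \right)} = 4 F^{2}$ ($U{\left(F \right)} = \left(2 F\right)^{2} = 4 F^{2}$)
$u{\left(w \right)} = 530$ ($u{\left(w \right)} = \left(132 + 142\right) + 4 \left(-8\right)^{2} = 274 + 4 \cdot 64 = 274 + 256 = 530$)
$\frac{g{\left(147,691 \right)} + u{\left(z{\left(26 \right)} \right)}}{-46940 + 92038} = \frac{117 + 530}{-46940 + 92038} = \frac{647}{45098}$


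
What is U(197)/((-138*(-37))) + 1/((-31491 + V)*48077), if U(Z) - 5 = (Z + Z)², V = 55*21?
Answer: 37735564991341/1241152755072 ≈ 30.404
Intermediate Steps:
V = 1155
U(Z) = 5 + 4*Z² (U(Z) = 5 + (Z + Z)² = 5 + (2*Z)² = 5 + 4*Z²)
U(197)/((-138*(-37))) + 1/((-31491 + V)*48077) = (5 + 4*197²)/((-138*(-37))) + 1/((-31491 + 1155)*48077) = (5 + 4*38809)/5106 + (1/48077)/(-30336) = (5 + 155236)*(1/5106) - 1/30336*1/48077 = 155241*(1/5106) - 1/1458463872 = 51747/1702 - 1/1458463872 = 37735564991341/1241152755072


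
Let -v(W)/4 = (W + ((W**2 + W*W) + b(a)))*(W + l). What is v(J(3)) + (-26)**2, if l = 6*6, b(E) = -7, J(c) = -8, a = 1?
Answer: -11980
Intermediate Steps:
l = 36
v(W) = -4*(36 + W)*(-7 + W + 2*W**2) (v(W) = -4*(W + ((W**2 + W*W) - 7))*(W + 36) = -4*(W + ((W**2 + W**2) - 7))*(36 + W) = -4*(W + (2*W**2 - 7))*(36 + W) = -4*(W + (-7 + 2*W**2))*(36 + W) = -4*(-7 + W + 2*W**2)*(36 + W) = -4*(36 + W)*(-7 + W + 2*W**2))
v(J(3)) + (-26)**2 = (1008 - 292*(-8)**2 - 116*(-8) - 8*(-8)**3) + (-26)**2 = (1008 - 292*64 + 928 - 8*(-512)) + 676 = (1008 - 18688 + 928 + 4096) + 676 = -12656 + 676 = -11980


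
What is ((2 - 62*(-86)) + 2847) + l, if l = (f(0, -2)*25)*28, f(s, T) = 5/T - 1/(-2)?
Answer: 6781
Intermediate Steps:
f(s, T) = ½ + 5/T (f(s, T) = 5/T - 1*(-½) = 5/T + ½ = ½ + 5/T)
l = -1400 (l = (((½)*(10 - 2)/(-2))*25)*28 = (((½)*(-½)*8)*25)*28 = -2*25*28 = -50*28 = -1400)
((2 - 62*(-86)) + 2847) + l = ((2 - 62*(-86)) + 2847) - 1400 = ((2 + 5332) + 2847) - 1400 = (5334 + 2847) - 1400 = 8181 - 1400 = 6781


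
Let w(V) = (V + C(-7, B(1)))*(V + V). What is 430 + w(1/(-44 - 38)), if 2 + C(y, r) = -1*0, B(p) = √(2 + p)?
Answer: 1445825/3362 ≈ 430.05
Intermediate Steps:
C(y, r) = -2 (C(y, r) = -2 - 1*0 = -2 + 0 = -2)
w(V) = 2*V*(-2 + V) (w(V) = (V - 2)*(V + V) = (-2 + V)*(2*V) = 2*V*(-2 + V))
430 + w(1/(-44 - 38)) = 430 + 2*(-2 + 1/(-44 - 38))/(-44 - 38) = 430 + 2*(-2 + 1/(-82))/(-82) = 430 + 2*(-1/82)*(-2 - 1/82) = 430 + 2*(-1/82)*(-165/82) = 430 + 165/3362 = 1445825/3362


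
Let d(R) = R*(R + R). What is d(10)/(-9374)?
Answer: -100/4687 ≈ -0.021336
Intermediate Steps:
d(R) = 2*R² (d(R) = R*(2*R) = 2*R²)
d(10)/(-9374) = (2*10²)/(-9374) = (2*100)*(-1/9374) = 200*(-1/9374) = -100/4687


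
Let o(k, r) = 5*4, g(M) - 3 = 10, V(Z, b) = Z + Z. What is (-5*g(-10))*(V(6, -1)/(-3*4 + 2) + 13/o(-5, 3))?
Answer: 143/4 ≈ 35.750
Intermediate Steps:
V(Z, b) = 2*Z
g(M) = 13 (g(M) = 3 + 10 = 13)
o(k, r) = 20
(-5*g(-10))*(V(6, -1)/(-3*4 + 2) + 13/o(-5, 3)) = (-5*13)*((2*6)/(-3*4 + 2) + 13/20) = -65*(12/(-12 + 2) + 13*(1/20)) = -65*(12/(-10) + 13/20) = -65*(12*(-⅒) + 13/20) = -65*(-6/5 + 13/20) = -65*(-11/20) = 143/4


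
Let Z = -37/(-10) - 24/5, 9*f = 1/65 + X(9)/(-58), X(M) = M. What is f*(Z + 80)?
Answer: -138601/113100 ≈ -1.2255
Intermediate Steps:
f = -527/33930 (f = (1/65 + 9/(-58))/9 = (1*(1/65) + 9*(-1/58))/9 = (1/65 - 9/58)/9 = (⅑)*(-527/3770) = -527/33930 ≈ -0.015532)
Z = -11/10 (Z = -37*(-⅒) - 24*⅕ = 37/10 - 24/5 = -11/10 ≈ -1.1000)
f*(Z + 80) = -527*(-11/10 + 80)/33930 = -527/33930*789/10 = -138601/113100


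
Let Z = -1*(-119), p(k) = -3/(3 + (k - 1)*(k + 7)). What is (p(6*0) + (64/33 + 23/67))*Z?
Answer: 3191699/8844 ≈ 360.89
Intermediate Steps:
p(k) = -3/(3 + (-1 + k)*(7 + k))
Z = 119
(p(6*0) + (64/33 + 23/67))*Z = (-3/(-4 + (6*0)² + 6*(6*0)) + (64/33 + 23/67))*119 = (-3/(-4 + 0² + 6*0) + (64*(1/33) + 23*(1/67)))*119 = (-3/(-4 + 0 + 0) + (64/33 + 23/67))*119 = (-3/(-4) + 5047/2211)*119 = (-3*(-¼) + 5047/2211)*119 = (¾ + 5047/2211)*119 = (26821/8844)*119 = 3191699/8844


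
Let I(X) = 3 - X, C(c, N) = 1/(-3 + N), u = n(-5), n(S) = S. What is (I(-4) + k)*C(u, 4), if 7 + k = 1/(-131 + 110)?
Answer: -1/21 ≈ -0.047619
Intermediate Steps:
u = -5
k = -148/21 (k = -7 + 1/(-131 + 110) = -7 + 1/(-21) = -7 - 1/21 = -148/21 ≈ -7.0476)
(I(-4) + k)*C(u, 4) = ((3 - 1*(-4)) - 148/21)/(-3 + 4) = ((3 + 4) - 148/21)/1 = (7 - 148/21)*1 = -1/21*1 = -1/21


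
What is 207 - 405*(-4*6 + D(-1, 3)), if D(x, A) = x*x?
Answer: 9522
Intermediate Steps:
D(x, A) = x²
207 - 405*(-4*6 + D(-1, 3)) = 207 - 405*(-4*6 + (-1)²) = 207 - 405*(-24 + 1) = 207 - 405*(-23) = 207 + 9315 = 9522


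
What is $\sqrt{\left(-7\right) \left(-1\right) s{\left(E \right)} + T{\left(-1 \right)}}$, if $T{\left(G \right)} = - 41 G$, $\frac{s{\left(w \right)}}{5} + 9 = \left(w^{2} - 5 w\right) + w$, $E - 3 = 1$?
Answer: $i \sqrt{274} \approx 16.553 i$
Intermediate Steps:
$E = 4$ ($E = 3 + 1 = 4$)
$s{\left(w \right)} = -45 - 20 w + 5 w^{2}$ ($s{\left(w \right)} = -45 + 5 \left(\left(w^{2} - 5 w\right) + w\right) = -45 + 5 \left(w^{2} - 4 w\right) = -45 + \left(- 20 w + 5 w^{2}\right) = -45 - 20 w + 5 w^{2}$)
$\sqrt{\left(-7\right) \left(-1\right) s{\left(E \right)} + T{\left(-1 \right)}} = \sqrt{\left(-7\right) \left(-1\right) \left(-45 - 80 + 5 \cdot 4^{2}\right) - -41} = \sqrt{7 \left(-45 - 80 + 5 \cdot 16\right) + 41} = \sqrt{7 \left(-45 - 80 + 80\right) + 41} = \sqrt{7 \left(-45\right) + 41} = \sqrt{-315 + 41} = \sqrt{-274} = i \sqrt{274}$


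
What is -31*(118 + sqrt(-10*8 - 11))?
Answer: -3658 - 31*I*sqrt(91) ≈ -3658.0 - 295.72*I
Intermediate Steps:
-31*(118 + sqrt(-10*8 - 11)) = -31*(118 + sqrt(-80 - 11)) = -31*(118 + sqrt(-91)) = -31*(118 + I*sqrt(91)) = -3658 - 31*I*sqrt(91)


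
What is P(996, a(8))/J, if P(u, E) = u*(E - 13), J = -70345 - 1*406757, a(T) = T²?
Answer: -8466/79517 ≈ -0.10647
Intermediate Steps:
J = -477102 (J = -70345 - 406757 = -477102)
P(u, E) = u*(-13 + E)
P(996, a(8))/J = (996*(-13 + 8²))/(-477102) = (996*(-13 + 64))*(-1/477102) = (996*51)*(-1/477102) = 50796*(-1/477102) = -8466/79517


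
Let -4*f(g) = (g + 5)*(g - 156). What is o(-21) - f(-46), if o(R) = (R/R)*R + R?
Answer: 4057/2 ≈ 2028.5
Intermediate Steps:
f(g) = -(-156 + g)*(5 + g)/4 (f(g) = -(g + 5)*(g - 156)/4 = -(5 + g)*(-156 + g)/4 = -(-156 + g)*(5 + g)/4)
o(R) = 2*R (o(R) = 1*R + R = R + R = 2*R)
o(-21) - f(-46) = 2*(-21) - (195 - ¼*(-46)² + (151/4)*(-46)) = -42 - (195 - ¼*2116 - 3473/2) = -42 - (195 - 529 - 3473/2) = -42 - 1*(-4141/2) = -42 + 4141/2 = 4057/2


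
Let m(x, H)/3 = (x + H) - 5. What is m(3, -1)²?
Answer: 81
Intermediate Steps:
m(x, H) = -15 + 3*H + 3*x (m(x, H) = 3*((x + H) - 5) = 3*((H + x) - 5) = 3*(-5 + H + x) = -15 + 3*H + 3*x)
m(3, -1)² = (-15 + 3*(-1) + 3*3)² = (-15 - 3 + 9)² = (-9)² = 81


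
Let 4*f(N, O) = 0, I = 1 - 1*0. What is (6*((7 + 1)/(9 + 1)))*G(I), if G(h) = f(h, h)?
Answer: 0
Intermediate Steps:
I = 1 (I = 1 + 0 = 1)
f(N, O) = 0 (f(N, O) = (1/4)*0 = 0)
G(h) = 0
(6*((7 + 1)/(9 + 1)))*G(I) = (6*((7 + 1)/(9 + 1)))*0 = (6*(8/10))*0 = (6*(8*(1/10)))*0 = (6*(4/5))*0 = (24/5)*0 = 0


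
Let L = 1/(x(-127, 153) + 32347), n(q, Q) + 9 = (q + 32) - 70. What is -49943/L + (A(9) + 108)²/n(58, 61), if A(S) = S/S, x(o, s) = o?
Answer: -17700786179/11 ≈ -1.6092e+9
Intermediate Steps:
A(S) = 1
n(q, Q) = -47 + q (n(q, Q) = -9 + ((q + 32) - 70) = -9 + ((32 + q) - 70) = -9 + (-38 + q) = -47 + q)
L = 1/32220 (L = 1/(-127 + 32347) = 1/32220 ≈ 3.1037e-5)
-49943/L + (A(9) + 108)²/n(58, 61) = -49943/1/32220 + (1 + 108)²/(-47 + 58) = -49943*32220 + 109²/11 = -1609163460 + 11881*(1/11) = -1609163460 + 11881/11 = -17700786179/11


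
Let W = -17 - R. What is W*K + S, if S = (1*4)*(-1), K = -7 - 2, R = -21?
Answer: -40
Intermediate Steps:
K = -9
S = -4 (S = 4*(-1) = -4)
W = 4 (W = -17 - 1*(-21) = -17 + 21 = 4)
W*K + S = 4*(-9) - 4 = -36 - 4 = -40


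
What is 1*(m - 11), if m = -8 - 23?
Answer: -42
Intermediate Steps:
m = -31
1*(m - 11) = 1*(-31 - 11) = 1*(-42) = -42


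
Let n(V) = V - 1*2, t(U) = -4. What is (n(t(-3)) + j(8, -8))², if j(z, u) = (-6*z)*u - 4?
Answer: 139876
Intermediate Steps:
j(z, u) = -4 - 6*u*z (j(z, u) = -6*u*z - 4 = -4 - 6*u*z)
n(V) = -2 + V (n(V) = V - 2 = -2 + V)
(n(t(-3)) + j(8, -8))² = ((-2 - 4) + (-4 - 6*(-8)*8))² = (-6 + (-4 + 384))² = (-6 + 380)² = 374² = 139876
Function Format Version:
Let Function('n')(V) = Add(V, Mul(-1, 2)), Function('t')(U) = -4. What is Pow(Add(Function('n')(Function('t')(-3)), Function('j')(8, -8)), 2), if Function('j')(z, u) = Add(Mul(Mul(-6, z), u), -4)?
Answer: 139876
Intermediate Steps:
Function('j')(z, u) = Add(-4, Mul(-6, u, z)) (Function('j')(z, u) = Add(Mul(-6, u, z), -4) = Add(-4, Mul(-6, u, z)))
Function('n')(V) = Add(-2, V) (Function('n')(V) = Add(V, -2) = Add(-2, V))
Pow(Add(Function('n')(Function('t')(-3)), Function('j')(8, -8)), 2) = Pow(Add(Add(-2, -4), Add(-4, Mul(-6, -8, 8))), 2) = Pow(Add(-6, Add(-4, 384)), 2) = Pow(Add(-6, 380), 2) = Pow(374, 2) = 139876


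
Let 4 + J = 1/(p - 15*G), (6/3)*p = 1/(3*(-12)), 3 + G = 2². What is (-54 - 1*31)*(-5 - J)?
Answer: 85765/1081 ≈ 79.339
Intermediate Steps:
G = 1 (G = -3 + 2² = -3 + 4 = 1)
p = -1/72 (p = 1/(2*((3*(-12)))) = (½)/(-36) = (½)*(-1/36) = -1/72 ≈ -0.013889)
J = -4396/1081 (J = -4 + 1/(-1/72 - 15*1) = -4 + 1/(-1/72 - 15) = -4 + 1/(-1081/72) = -4 - 72/1081 = -4396/1081 ≈ -4.0666)
(-54 - 1*31)*(-5 - J) = (-54 - 1*31)*(-5 - 1*(-4396/1081)) = (-54 - 31)*(-5 + 4396/1081) = -85*(-1009/1081) = 85765/1081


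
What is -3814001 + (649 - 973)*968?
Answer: -4127633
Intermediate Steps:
-3814001 + (649 - 973)*968 = -3814001 - 324*968 = -3814001 - 313632 = -4127633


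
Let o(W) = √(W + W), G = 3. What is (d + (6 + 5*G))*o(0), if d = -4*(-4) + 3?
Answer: 0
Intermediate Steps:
o(W) = √2*√W (o(W) = √(2*W) = √2*√W)
d = 19 (d = 16 + 3 = 19)
(d + (6 + 5*G))*o(0) = (19 + (6 + 5*3))*(√2*√0) = (19 + (6 + 15))*(√2*0) = (19 + 21)*0 = 40*0 = 0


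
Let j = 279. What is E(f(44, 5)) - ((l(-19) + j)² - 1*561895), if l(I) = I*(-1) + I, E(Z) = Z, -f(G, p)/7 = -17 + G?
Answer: 483865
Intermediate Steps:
f(G, p) = 119 - 7*G (f(G, p) = -7*(-17 + G) = 119 - 7*G)
l(I) = 0 (l(I) = -I + I = 0)
E(f(44, 5)) - ((l(-19) + j)² - 1*561895) = (119 - 7*44) - ((0 + 279)² - 1*561895) = (119 - 308) - (279² - 561895) = -189 - (77841 - 561895) = -189 - 1*(-484054) = -189 + 484054 = 483865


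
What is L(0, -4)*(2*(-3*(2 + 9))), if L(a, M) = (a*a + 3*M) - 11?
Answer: 1518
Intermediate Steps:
L(a, M) = -11 + a**2 + 3*M (L(a, M) = (a**2 + 3*M) - 11 = -11 + a**2 + 3*M)
L(0, -4)*(2*(-3*(2 + 9))) = (-11 + 0**2 + 3*(-4))*(2*(-3*(2 + 9))) = (-11 + 0 - 12)*(2*(-3*11)) = -46*(-33) = -23*(-66) = 1518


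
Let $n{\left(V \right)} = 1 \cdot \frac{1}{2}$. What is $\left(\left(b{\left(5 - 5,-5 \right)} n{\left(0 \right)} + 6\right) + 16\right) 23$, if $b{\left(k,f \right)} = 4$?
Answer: $552$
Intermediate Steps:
$n{\left(V \right)} = \frac{1}{2}$ ($n{\left(V \right)} = 1 \cdot \frac{1}{2} = \frac{1}{2}$)
$\left(\left(b{\left(5 - 5,-5 \right)} n{\left(0 \right)} + 6\right) + 16\right) 23 = \left(\left(4 \cdot \frac{1}{2} + 6\right) + 16\right) 23 = \left(\left(2 + 6\right) + 16\right) 23 = \left(8 + 16\right) 23 = 24 \cdot 23 = 552$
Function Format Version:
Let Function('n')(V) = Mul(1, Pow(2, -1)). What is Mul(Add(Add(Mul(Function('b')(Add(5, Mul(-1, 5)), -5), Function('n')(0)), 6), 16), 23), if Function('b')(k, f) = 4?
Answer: 552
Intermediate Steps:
Function('n')(V) = Rational(1, 2) (Function('n')(V) = Mul(1, Rational(1, 2)) = Rational(1, 2))
Mul(Add(Add(Mul(Function('b')(Add(5, Mul(-1, 5)), -5), Function('n')(0)), 6), 16), 23) = Mul(Add(Add(Mul(4, Rational(1, 2)), 6), 16), 23) = Mul(Add(Add(2, 6), 16), 23) = Mul(Add(8, 16), 23) = Mul(24, 23) = 552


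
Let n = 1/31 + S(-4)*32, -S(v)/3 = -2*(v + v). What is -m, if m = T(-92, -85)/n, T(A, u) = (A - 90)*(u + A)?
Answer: 998634/47615 ≈ 20.973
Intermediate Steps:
S(v) = 12*v (S(v) = -(-6)*(v + v) = -(-6)*2*v = -(-12)*v = 12*v)
T(A, u) = (-90 + A)*(A + u)
n = -47615/31 (n = 1/31 + (12*(-4))*32 = 1/31 - 48*32 = 1/31 - 1536 = -47615/31 ≈ -1536.0)
m = -998634/47615 (m = ((-92)**2 - 90*(-92) - 90*(-85) - 92*(-85))/(-47615/31) = (8464 + 8280 + 7650 + 7820)*(-31/47615) = 32214*(-31/47615) = -998634/47615 ≈ -20.973)
-m = -1*(-998634/47615) = 998634/47615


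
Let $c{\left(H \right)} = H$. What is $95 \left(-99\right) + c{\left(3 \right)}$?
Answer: $-9402$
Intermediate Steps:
$95 \left(-99\right) + c{\left(3 \right)} = 95 \left(-99\right) + 3 = -9405 + 3 = -9402$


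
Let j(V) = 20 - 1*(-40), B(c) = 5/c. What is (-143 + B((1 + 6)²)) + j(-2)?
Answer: -4062/49 ≈ -82.898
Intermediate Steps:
j(V) = 60 (j(V) = 20 + 40 = 60)
(-143 + B((1 + 6)²)) + j(-2) = (-143 + 5/((1 + 6)²)) + 60 = (-143 + 5/(7²)) + 60 = (-143 + 5/49) + 60 = -7002/49 + 60 = -4062/49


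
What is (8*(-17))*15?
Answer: -2040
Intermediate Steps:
(8*(-17))*15 = -136*15 = -2040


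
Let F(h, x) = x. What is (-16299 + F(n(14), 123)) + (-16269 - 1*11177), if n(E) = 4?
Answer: -43622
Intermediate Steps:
(-16299 + F(n(14), 123)) + (-16269 - 1*11177) = (-16299 + 123) + (-16269 - 1*11177) = -16176 + (-16269 - 11177) = -16176 - 27446 = -43622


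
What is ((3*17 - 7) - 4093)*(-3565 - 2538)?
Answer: 24711047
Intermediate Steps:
((3*17 - 7) - 4093)*(-3565 - 2538) = ((51 - 7) - 4093)*(-6103) = (44 - 4093)*(-6103) = -4049*(-6103) = 24711047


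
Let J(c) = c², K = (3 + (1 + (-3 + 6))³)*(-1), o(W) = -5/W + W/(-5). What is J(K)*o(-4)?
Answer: 184049/20 ≈ 9202.5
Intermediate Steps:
o(W) = -5/W - W/5 (o(W) = -5/W + W*(-⅕) = -5/W - W/5)
K = -67 (K = (3 + (1 + 3)³)*(-1) = (3 + 4³)*(-1) = (3 + 64)*(-1) = 67*(-1) = -67)
J(K)*o(-4) = (-67)²*(-5/(-4) - ⅕*(-4)) = 4489*(-5*(-¼) + ⅘) = 4489*(5/4 + ⅘) = 4489*(41/20) = 184049/20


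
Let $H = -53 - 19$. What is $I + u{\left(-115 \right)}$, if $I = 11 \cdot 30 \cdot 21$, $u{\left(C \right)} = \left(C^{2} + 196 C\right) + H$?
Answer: $-2457$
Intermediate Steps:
$H = -72$
$u{\left(C \right)} = -72 + C^{2} + 196 C$ ($u{\left(C \right)} = \left(C^{2} + 196 C\right) - 72 = -72 + C^{2} + 196 C$)
$I = 6930$ ($I = 330 \cdot 21 = 6930$)
$I + u{\left(-115 \right)} = 6930 + \left(-72 + \left(-115\right)^{2} + 196 \left(-115\right)\right) = 6930 - 9387 = -2457$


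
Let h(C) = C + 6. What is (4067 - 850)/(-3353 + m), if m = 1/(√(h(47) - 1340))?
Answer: -13882355487/14469237784 + 9651*I*√143/14469237784 ≈ -0.95944 + 7.9762e-6*I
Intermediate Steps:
h(C) = 6 + C
m = -I*√143/429 (m = 1/(√((6 + 47) - 1340)) = 1/(√(53 - 1340)) = 1/(√(-1287)) = 1/(3*I*√143) = -I*√143/429 ≈ -0.027875*I)
(4067 - 850)/(-3353 + m) = (4067 - 850)/(-3353 - I*√143/429) = 3217/(-3353 - I*√143/429)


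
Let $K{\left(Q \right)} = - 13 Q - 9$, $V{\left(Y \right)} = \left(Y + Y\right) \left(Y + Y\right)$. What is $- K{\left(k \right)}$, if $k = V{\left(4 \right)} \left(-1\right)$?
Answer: $-823$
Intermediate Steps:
$V{\left(Y \right)} = 4 Y^{2}$ ($V{\left(Y \right)} = 2 Y 2 Y = 4 Y^{2}$)
$k = -64$ ($k = 4 \cdot 4^{2} \left(-1\right) = 4 \cdot 16 \left(-1\right) = 64 \left(-1\right) = -64$)
$K{\left(Q \right)} = -9 - 13 Q$
$- K{\left(k \right)} = - (-9 - -832) = - (-9 + 832) = \left(-1\right) 823 = -823$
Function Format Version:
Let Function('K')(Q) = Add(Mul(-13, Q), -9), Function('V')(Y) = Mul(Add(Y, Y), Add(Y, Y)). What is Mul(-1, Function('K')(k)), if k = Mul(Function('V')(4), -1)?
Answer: -823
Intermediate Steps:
Function('V')(Y) = Mul(4, Pow(Y, 2)) (Function('V')(Y) = Mul(Mul(2, Y), Mul(2, Y)) = Mul(4, Pow(Y, 2)))
k = -64 (k = Mul(Mul(4, Pow(4, 2)), -1) = Mul(Mul(4, 16), -1) = Mul(64, -1) = -64)
Function('K')(Q) = Add(-9, Mul(-13, Q))
Mul(-1, Function('K')(k)) = Mul(-1, Add(-9, Mul(-13, -64))) = Mul(-1, Add(-9, 832)) = Mul(-1, 823) = -823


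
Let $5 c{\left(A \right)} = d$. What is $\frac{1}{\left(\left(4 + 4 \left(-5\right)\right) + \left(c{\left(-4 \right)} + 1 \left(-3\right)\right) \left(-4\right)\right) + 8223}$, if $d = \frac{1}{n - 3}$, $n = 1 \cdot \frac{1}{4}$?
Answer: $\frac{55}{452061} \approx 0.00012166$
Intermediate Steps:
$n = \frac{1}{4}$ ($n = 1 \cdot \frac{1}{4} = \frac{1}{4} \approx 0.25$)
$d = - \frac{4}{11}$ ($d = \frac{1}{\frac{1}{4} - 3} = \frac{1}{- \frac{11}{4}} = - \frac{4}{11} \approx -0.36364$)
$c{\left(A \right)} = - \frac{4}{55}$ ($c{\left(A \right)} = \frac{1}{5} \left(- \frac{4}{11}\right) = - \frac{4}{55}$)
$\frac{1}{\left(\left(4 + 4 \left(-5\right)\right) + \left(c{\left(-4 \right)} + 1 \left(-3\right)\right) \left(-4\right)\right) + 8223} = \frac{1}{\left(\left(4 + 4 \left(-5\right)\right) + \left(- \frac{4}{55} + 1 \left(-3\right)\right) \left(-4\right)\right) + 8223} = \frac{1}{\left(\left(4 - 20\right) + \left(- \frac{4}{55} - 3\right) \left(-4\right)\right) + 8223} = \frac{1}{\left(-16 - - \frac{676}{55}\right) + 8223} = \frac{1}{\left(-16 + \frac{676}{55}\right) + 8223} = \frac{1}{- \frac{204}{55} + 8223} = \frac{1}{\frac{452061}{55}} = \frac{55}{452061}$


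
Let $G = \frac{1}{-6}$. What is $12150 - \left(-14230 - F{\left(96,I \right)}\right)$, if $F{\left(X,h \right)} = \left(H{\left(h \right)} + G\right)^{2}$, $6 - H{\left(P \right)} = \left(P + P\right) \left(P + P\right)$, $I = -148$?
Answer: $\frac{276320436601}{36} \approx 7.6756 \cdot 10^{9}$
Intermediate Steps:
$H{\left(P \right)} = 6 - 4 P^{2}$ ($H{\left(P \right)} = 6 - \left(P + P\right) \left(P + P\right) = 6 - 2 P 2 P = 6 - 4 P^{2}$)
$G = - \frac{1}{6} \approx -0.16667$
$F{\left(X,h \right)} = \left(\frac{35}{6} - 4 h^{2}\right)^{2}$ ($F{\left(X,h \right)} = \left(\left(6 - 4 h^{2}\right) - \frac{1}{6}\right)^{2} = \left(\frac{35}{6} - 4 h^{2}\right)^{2}$)
$12150 - \left(-14230 - F{\left(96,I \right)}\right) = 12150 - \left(-14230 - \frac{\left(-35 + 24 \left(-148\right)^{2}\right)^{2}}{36}\right) = 12150 - \left(-14230 - \frac{\left(-35 + 24 \cdot 21904\right)^{2}}{36}\right) = 12150 - \left(-14230 - \frac{\left(-35 + 525696\right)^{2}}{36}\right) = 12150 - \left(-14230 - \frac{525661^{2}}{36}\right) = 12150 - \left(-14230 - \frac{1}{36} \cdot 276319486921\right) = 12150 - \left(-14230 - \frac{276319486921}{36}\right) = 12150 - - \frac{276319999201}{36} = 12150 + \frac{276319999201}{36} = \frac{276320436601}{36}$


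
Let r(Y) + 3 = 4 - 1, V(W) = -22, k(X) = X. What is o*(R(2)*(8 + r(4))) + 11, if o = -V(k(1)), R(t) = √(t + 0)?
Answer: 11 + 176*√2 ≈ 259.90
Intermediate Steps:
R(t) = √t
r(Y) = 0 (r(Y) = -3 + (4 - 1) = -3 + 3 = 0)
o = 22 (o = -1*(-22) = 22)
o*(R(2)*(8 + r(4))) + 11 = 22*(√2*(8 + 0)) + 11 = 22*(√2*8) + 11 = 22*(8*√2) + 11 = 176*√2 + 11 = 11 + 176*√2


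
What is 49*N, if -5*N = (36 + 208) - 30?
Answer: -10486/5 ≈ -2097.2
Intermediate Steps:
N = -214/5 (N = -((36 + 208) - 30)/5 = -(244 - 30)/5 = -⅕*214 = -214/5 ≈ -42.800)
49*N = 49*(-214/5) = -10486/5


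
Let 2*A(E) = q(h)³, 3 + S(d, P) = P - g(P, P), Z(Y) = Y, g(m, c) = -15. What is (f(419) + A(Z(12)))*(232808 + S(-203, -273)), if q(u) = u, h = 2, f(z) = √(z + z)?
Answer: 930188 + 232547*√838 ≈ 7.6620e+6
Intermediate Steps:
f(z) = √2*√z (f(z) = √(2*z) = √2*√z)
S(d, P) = 12 + P (S(d, P) = -3 + (P - 1*(-15)) = -3 + (P + 15) = -3 + (15 + P) = 12 + P)
A(E) = 4 (A(E) = (½)*2³ = (½)*8 = 4)
(f(419) + A(Z(12)))*(232808 + S(-203, -273)) = (√2*√419 + 4)*(232808 + (12 - 273)) = (√838 + 4)*(232808 - 261) = (4 + √838)*232547 = 930188 + 232547*√838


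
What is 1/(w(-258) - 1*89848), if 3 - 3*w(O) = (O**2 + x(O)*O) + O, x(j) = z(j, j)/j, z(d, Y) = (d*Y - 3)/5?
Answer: -5/581932 ≈ -8.5921e-6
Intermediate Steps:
z(d, Y) = -3/5 + Y*d/5 (z(d, Y) = (Y*d - 3)*(1/5) = (-3 + Y*d)*(1/5) = -3/5 + Y*d/5)
x(j) = (-3/5 + j**2/5)/j (x(j) = (-3/5 + j*j/5)/j = (-3/5 + j**2/5)/j)
w(O) = 6/5 - 2*O**2/5 - O/3 (w(O) = 1 - ((O**2 + ((-3 + O**2)/(5*O))*O) + O)/3 = 1 - ((O**2 + (-3/5 + O**2/5)) + O)/3 = 1 - ((-3/5 + 6*O**2/5) + O)/3 = 1 - (-3/5 + O + 6*O**2/5)/3 = 1 + (1/5 - 2*O**2/5 - O/3) = 6/5 - 2*O**2/5 - O/3)
1/(w(-258) - 1*89848) = 1/((6/5 - 2/5*(-258)**2 - 1/3*(-258)) - 1*89848) = 1/((6/5 - 2/5*66564 + 86) - 89848) = 1/((6/5 - 133128/5 + 86) - 89848) = 1/(-132692/5 - 89848) = 1/(-581932/5) = -5/581932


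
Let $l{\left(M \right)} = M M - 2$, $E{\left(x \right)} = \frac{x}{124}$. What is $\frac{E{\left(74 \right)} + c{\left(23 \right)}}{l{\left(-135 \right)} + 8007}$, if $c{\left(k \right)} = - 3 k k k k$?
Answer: $- \frac{52050389}{1626260} \approx -32.006$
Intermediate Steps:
$E{\left(x \right)} = \frac{x}{124}$ ($E{\left(x \right)} = x \frac{1}{124} = \frac{x}{124}$)
$c{\left(k \right)} = - 3 k^{4}$ ($c{\left(k \right)} = - 3 k^{2} k k = - 3 k^{3} k = - 3 k^{4}$)
$l{\left(M \right)} = -2 + M^{2}$ ($l{\left(M \right)} = M^{2} - 2 = -2 + M^{2}$)
$\frac{E{\left(74 \right)} + c{\left(23 \right)}}{l{\left(-135 \right)} + 8007} = \frac{\frac{1}{124} \cdot 74 - 3 \cdot 23^{4}}{\left(-2 + \left(-135\right)^{2}\right) + 8007} = \frac{\frac{37}{62} - 839523}{\left(-2 + 18225\right) + 8007} = \frac{\frac{37}{62} - 839523}{18223 + 8007} = - \frac{52050389}{62 \cdot 26230} = \left(- \frac{52050389}{62}\right) \frac{1}{26230} = - \frac{52050389}{1626260}$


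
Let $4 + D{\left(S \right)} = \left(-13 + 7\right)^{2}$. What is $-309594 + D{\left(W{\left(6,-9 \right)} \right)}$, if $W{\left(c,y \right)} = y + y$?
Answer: $-309562$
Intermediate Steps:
$W{\left(c,y \right)} = 2 y$
$D{\left(S \right)} = 32$ ($D{\left(S \right)} = -4 + \left(-13 + 7\right)^{2} = -4 + \left(-6\right)^{2} = -4 + 36 = 32$)
$-309594 + D{\left(W{\left(6,-9 \right)} \right)} = -309594 + 32 = -309562$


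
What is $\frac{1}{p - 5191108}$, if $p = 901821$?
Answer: $- \frac{1}{4289287} \approx -2.3314 \cdot 10^{-7}$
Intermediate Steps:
$\frac{1}{p - 5191108} = \frac{1}{901821 - 5191108} = \frac{1}{-4289287} = - \frac{1}{4289287}$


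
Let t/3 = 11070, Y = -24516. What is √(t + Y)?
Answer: 3*√966 ≈ 93.242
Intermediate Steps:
t = 33210 (t = 3*11070 = 33210)
√(t + Y) = √(33210 - 24516) = √8694 = 3*√966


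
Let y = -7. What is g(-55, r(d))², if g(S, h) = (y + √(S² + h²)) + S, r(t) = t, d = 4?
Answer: (62 - √3041)² ≈ 46.987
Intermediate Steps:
g(S, h) = -7 + S + √(S² + h²) (g(S, h) = (-7 + √(S² + h²)) + S = -7 + S + √(S² + h²))
g(-55, r(d))² = (-7 - 55 + √((-55)² + 4²))² = (-7 - 55 + √(3025 + 16))² = (-7 - 55 + √3041)² = (-62 + √3041)²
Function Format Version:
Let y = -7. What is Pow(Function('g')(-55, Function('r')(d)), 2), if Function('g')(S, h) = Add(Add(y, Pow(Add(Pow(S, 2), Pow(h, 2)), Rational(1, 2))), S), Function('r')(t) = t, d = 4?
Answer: Pow(Add(62, Mul(-1, Pow(3041, Rational(1, 2)))), 2) ≈ 46.987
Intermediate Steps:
Function('g')(S, h) = Add(-7, S, Pow(Add(Pow(S, 2), Pow(h, 2)), Rational(1, 2))) (Function('g')(S, h) = Add(Add(-7, Pow(Add(Pow(S, 2), Pow(h, 2)), Rational(1, 2))), S) = Add(-7, S, Pow(Add(Pow(S, 2), Pow(h, 2)), Rational(1, 2))))
Pow(Function('g')(-55, Function('r')(d)), 2) = Pow(Add(-7, -55, Pow(Add(Pow(-55, 2), Pow(4, 2)), Rational(1, 2))), 2) = Pow(Add(-7, -55, Pow(Add(3025, 16), Rational(1, 2))), 2) = Pow(Add(-7, -55, Pow(3041, Rational(1, 2))), 2) = Pow(Add(-62, Pow(3041, Rational(1, 2))), 2)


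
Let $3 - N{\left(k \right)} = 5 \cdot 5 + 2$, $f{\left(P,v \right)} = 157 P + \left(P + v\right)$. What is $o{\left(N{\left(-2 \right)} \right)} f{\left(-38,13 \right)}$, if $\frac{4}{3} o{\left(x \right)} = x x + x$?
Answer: $-2480274$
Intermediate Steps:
$f{\left(P,v \right)} = v + 158 P$
$N{\left(k \right)} = -24$ ($N{\left(k \right)} = 3 - \left(5 \cdot 5 + 2\right) = 3 - \left(25 + 2\right) = 3 - 27 = -24$)
$o{\left(x \right)} = \frac{3 x}{4} + \frac{3 x^{2}}{4}$ ($o{\left(x \right)} = \frac{3 \left(x x + x\right)}{4} = \frac{3 \left(x^{2} + x\right)}{4} = \frac{3 \left(x + x^{2}\right)}{4} = \frac{3 x}{4} + \frac{3 x^{2}}{4}$)
$o{\left(N{\left(-2 \right)} \right)} f{\left(-38,13 \right)} = \frac{3}{4} \left(-24\right) \left(1 - 24\right) \left(13 + 158 \left(-38\right)\right) = \frac{3}{4} \left(-24\right) \left(-23\right) \left(13 - 6004\right) = 414 \left(-5991\right) = -2480274$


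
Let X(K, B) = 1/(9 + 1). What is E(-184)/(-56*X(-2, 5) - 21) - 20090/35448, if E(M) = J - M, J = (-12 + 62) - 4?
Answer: -3102655/336756 ≈ -9.2134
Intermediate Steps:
X(K, B) = 1/10
J = 46 (J = 50 - 4 = 46)
E(M) = 46 - M
E(-184)/(-56*X(-2, 5) - 21) - 20090/35448 = (46 - 1*(-184))/(-56*1/10 - 21) - 20090/35448 = (46 + 184)/(-28/5 - 21) - 20090*1/35448 = 230/(-133/5) - 1435/2532 = 230*(-5/133) - 1435/2532 = -1150/133 - 1435/2532 = -3102655/336756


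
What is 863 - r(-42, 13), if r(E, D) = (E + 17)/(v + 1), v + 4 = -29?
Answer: 27591/32 ≈ 862.22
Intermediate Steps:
v = -33 (v = -4 - 29 = -33)
r(E, D) = -17/32 - E/32 (r(E, D) = (E + 17)/(-33 + 1) = (17 + E)/(-32) = (17 + E)*(-1/32) = -17/32 - E/32)
863 - r(-42, 13) = 863 - (-17/32 - 1/32*(-42)) = 863 - (-17/32 + 21/16) = 863 - 1*25/32 = 863 - 25/32 = 27591/32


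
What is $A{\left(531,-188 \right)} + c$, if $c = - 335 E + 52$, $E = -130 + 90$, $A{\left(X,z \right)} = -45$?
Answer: $13407$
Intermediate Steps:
$E = -40$
$c = 13452$ ($c = \left(-335\right) \left(-40\right) + 52 = 13400 + 52 = 13452$)
$A{\left(531,-188 \right)} + c = -45 + 13452 = 13407$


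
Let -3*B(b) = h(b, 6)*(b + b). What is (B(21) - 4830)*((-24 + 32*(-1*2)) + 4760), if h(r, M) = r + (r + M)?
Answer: -25705344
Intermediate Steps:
h(r, M) = M + 2*r (h(r, M) = r + (M + r) = M + 2*r)
B(b) = -2*b*(6 + 2*b)/3 (B(b) = -(6 + 2*b)*(b + b)/3 = -(6 + 2*b)*2*b/3 = -2*b*(6 + 2*b)/3)
(B(21) - 4830)*((-24 + 32*(-1*2)) + 4760) = (-4/3*21*(3 + 21) - 4830)*((-24 + 32*(-1*2)) + 4760) = (-4/3*21*24 - 4830)*((-24 + 32*(-2)) + 4760) = (-672 - 4830)*((-24 - 64) + 4760) = -5502*(-88 + 4760) = -5502*4672 = -25705344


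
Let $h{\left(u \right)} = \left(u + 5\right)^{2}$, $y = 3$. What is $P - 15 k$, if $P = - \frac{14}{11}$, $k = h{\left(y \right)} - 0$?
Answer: $- \frac{10574}{11} \approx -961.27$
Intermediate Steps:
$h{\left(u \right)} = \left(5 + u\right)^{2}$
$k = 64$ ($k = \left(5 + 3\right)^{2} - 0 = 8^{2} + 0 = 64 + 0 = 64$)
$P = - \frac{14}{11}$ ($P = \left(-14\right) \frac{1}{11} = - \frac{14}{11} \approx -1.2727$)
$P - 15 k = - \frac{14}{11} - 960 = - \frac{10574}{11}$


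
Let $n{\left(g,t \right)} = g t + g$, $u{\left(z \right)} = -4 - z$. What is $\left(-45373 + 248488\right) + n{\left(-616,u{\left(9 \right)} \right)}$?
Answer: $210507$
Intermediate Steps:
$n{\left(g,t \right)} = g + g t$
$\left(-45373 + 248488\right) + n{\left(-616,u{\left(9 \right)} \right)} = \left(-45373 + 248488\right) - 616 \left(1 - 13\right) = 203115 - 616 \left(1 - 13\right) = 203115 - -7392 = 203115 + 7392 = 210507$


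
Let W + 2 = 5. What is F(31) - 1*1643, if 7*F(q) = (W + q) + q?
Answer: -11436/7 ≈ -1633.7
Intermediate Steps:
W = 3 (W = -2 + 5 = 3)
F(q) = 3/7 + 2*q/7 (F(q) = ((3 + q) + q)/7 = (3 + 2*q)/7 = 3/7 + 2*q/7)
F(31) - 1*1643 = (3/7 + (2/7)*31) - 1*1643 = (3/7 + 62/7) - 1643 = 65/7 - 1643 = -11436/7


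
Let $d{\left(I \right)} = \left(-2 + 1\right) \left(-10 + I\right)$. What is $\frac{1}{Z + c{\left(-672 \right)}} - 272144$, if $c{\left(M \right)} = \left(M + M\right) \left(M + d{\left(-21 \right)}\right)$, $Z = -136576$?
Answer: $- \frac{197284805631}{724928} \approx -2.7214 \cdot 10^{5}$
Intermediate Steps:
$d{\left(I \right)} = 10 - I$ ($d{\left(I \right)} = - (-10 + I) = 10 - I$)
$c{\left(M \right)} = 2 M \left(31 + M\right)$ ($c{\left(M \right)} = \left(M + M\right) \left(M + \left(10 - -21\right)\right) = 2 M \left(M + \left(10 + 21\right)\right) = 2 M \left(M + 31\right) = 2 M \left(31 + M\right)$)
$\frac{1}{Z + c{\left(-672 \right)}} - 272144 = \frac{1}{-136576 + 2 \left(-672\right) \left(31 - 672\right)} - 272144 = \frac{1}{-136576 + 2 \left(-672\right) \left(-641\right)} - 272144 = \frac{1}{-136576 + 861504} - 272144 = \frac{1}{724928} - 272144 = - \frac{197284805631}{724928}$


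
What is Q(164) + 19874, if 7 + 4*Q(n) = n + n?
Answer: 79817/4 ≈ 19954.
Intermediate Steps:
Q(n) = -7/4 + n/2 (Q(n) = -7/4 + (n + n)/4 = -7/4 + (2*n)/4 = -7/4 + n/2)
Q(164) + 19874 = (-7/4 + (½)*164) + 19874 = (-7/4 + 82) + 19874 = 321/4 + 19874 = 79817/4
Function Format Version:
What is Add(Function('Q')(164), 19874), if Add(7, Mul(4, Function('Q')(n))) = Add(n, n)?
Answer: Rational(79817, 4) ≈ 19954.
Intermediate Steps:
Function('Q')(n) = Add(Rational(-7, 4), Mul(Rational(1, 2), n)) (Function('Q')(n) = Add(Rational(-7, 4), Mul(Rational(1, 4), Add(n, n))) = Add(Rational(-7, 4), Mul(Rational(1, 4), Mul(2, n))) = Add(Rational(-7, 4), Mul(Rational(1, 2), n)))
Add(Function('Q')(164), 19874) = Add(Add(Rational(-7, 4), Mul(Rational(1, 2), 164)), 19874) = Add(Add(Rational(-7, 4), 82), 19874) = Add(Rational(321, 4), 19874) = Rational(79817, 4)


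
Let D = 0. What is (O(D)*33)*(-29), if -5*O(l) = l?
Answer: 0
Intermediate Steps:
O(l) = -l/5
(O(D)*33)*(-29) = (-⅕*0*33)*(-29) = (0*33)*(-29) = 0*(-29) = 0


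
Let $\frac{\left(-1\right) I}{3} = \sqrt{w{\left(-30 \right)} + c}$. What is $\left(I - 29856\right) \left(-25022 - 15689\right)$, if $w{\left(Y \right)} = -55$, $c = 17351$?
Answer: $1215467616 + 488532 \sqrt{1081} \approx 1.2315 \cdot 10^{9}$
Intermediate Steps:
$I = - 12 \sqrt{1081}$ ($I = - 3 \sqrt{-55 + 17351} = - 3 \sqrt{17296} = - 3 \cdot 4 \sqrt{1081} = - 12 \sqrt{1081} \approx -394.54$)
$\left(I - 29856\right) \left(-25022 - 15689\right) = \left(- 12 \sqrt{1081} - 29856\right) \left(-25022 - 15689\right) = \left(-29856 - 12 \sqrt{1081}\right) \left(-40711\right) = 1215467616 + 488532 \sqrt{1081}$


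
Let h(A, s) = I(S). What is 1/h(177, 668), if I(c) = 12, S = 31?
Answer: 1/12 ≈ 0.083333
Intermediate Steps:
h(A, s) = 12
1/h(177, 668) = 1/12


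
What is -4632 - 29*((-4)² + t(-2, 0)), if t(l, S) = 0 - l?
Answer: -5154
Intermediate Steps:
t(l, S) = -l
-4632 - 29*((-4)² + t(-2, 0)) = -4632 - 29*((-4)² - 1*(-2)) = -4632 - 29*(16 + 2) = -4632 - 29*18 = -4632 - 1*522 = -4632 - 522 = -5154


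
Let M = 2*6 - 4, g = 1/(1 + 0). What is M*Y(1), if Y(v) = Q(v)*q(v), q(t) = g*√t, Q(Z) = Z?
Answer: 8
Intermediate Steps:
g = 1 (g = 1/1 = 1)
q(t) = √t (q(t) = 1*√t = √t)
M = 8 (M = 12 - 4 = 8)
Y(v) = v^(3/2) (Y(v) = v*√v = v^(3/2))
M*Y(1) = 8*1^(3/2) = 8*1 = 8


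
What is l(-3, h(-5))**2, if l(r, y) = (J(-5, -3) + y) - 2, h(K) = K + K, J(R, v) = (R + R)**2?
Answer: 7744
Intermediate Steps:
J(R, v) = 4*R**2 (J(R, v) = (2*R)**2 = 4*R**2)
h(K) = 2*K
l(r, y) = 98 + y (l(r, y) = (4*(-5)**2 + y) - 2 = (4*25 + y) - 2 = (100 + y) - 2 = 98 + y)
l(-3, h(-5))**2 = (98 + 2*(-5))**2 = (98 - 10)**2 = 88**2 = 7744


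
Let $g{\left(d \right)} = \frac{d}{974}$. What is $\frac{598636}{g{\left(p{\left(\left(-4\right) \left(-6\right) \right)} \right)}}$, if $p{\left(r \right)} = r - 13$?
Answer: $\frac{583071464}{11} \approx 5.3006 \cdot 10^{7}$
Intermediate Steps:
$p{\left(r \right)} = -13 + r$
$g{\left(d \right)} = \frac{d}{974}$ ($g{\left(d \right)} = d \frac{1}{974} = \frac{d}{974}$)
$\frac{598636}{g{\left(p{\left(\left(-4\right) \left(-6\right) \right)} \right)}} = \frac{598636}{\frac{1}{974} \left(-13 - -24\right)} = \frac{598636}{\frac{1}{974} \left(-13 + 24\right)} = \frac{598636}{\frac{1}{974} \cdot 11} = \frac{598636}{\frac{11}{974}} = 598636 \cdot \frac{974}{11} = \frac{583071464}{11}$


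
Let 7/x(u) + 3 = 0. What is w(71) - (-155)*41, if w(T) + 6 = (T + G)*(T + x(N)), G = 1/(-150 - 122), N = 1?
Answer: 1526475/136 ≈ 11224.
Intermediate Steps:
x(u) = -7/3 (x(u) = 7/(-3 + 0) = 7/(-3) = 7*(-⅓) = -7/3)
G = -1/272 (G = 1/(-272) = -1/272 ≈ -0.0036765)
w(T) = -6 + (-7/3 + T)*(-1/272 + T) (w(T) = -6 + (T - 1/272)*(T - 7/3) = -6 + (-1/272 + T)*(-7/3 + T) = -6 + (-7/3 + T)*(-1/272 + T))
w(71) - (-155)*41 = (-4889/816 + 71² - 1907/816*71) - (-155)*41 = (-4889/816 + 5041 - 135397/816) - 1*(-6355) = 662195/136 + 6355 = 1526475/136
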